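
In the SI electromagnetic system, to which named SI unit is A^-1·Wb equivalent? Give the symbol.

H

Wb = kg·m²·s⁻²·A⁻¹.
Combining: A⁻¹·Wb = A⁻¹ · (kg·m²·s⁻²·A⁻¹) = kg·m²·s⁻²·A⁻².
kg·m²·s⁻²·A⁻² is the base-SI form of the henry.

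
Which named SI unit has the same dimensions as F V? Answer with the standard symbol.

C

F = kg⁻¹·m⁻²·s⁴·A².
V = kg·m²·s⁻³·A⁻¹.
Combining: F·V = (kg⁻¹·m⁻²·s⁴·A²) · (kg·m²·s⁻³·A⁻¹) = s·A.
s·A is the base-SI form of the coulomb.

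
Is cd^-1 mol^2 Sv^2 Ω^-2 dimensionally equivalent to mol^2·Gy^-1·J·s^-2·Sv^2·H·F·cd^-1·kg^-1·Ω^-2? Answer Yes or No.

Left side:
  Sv = m²·s⁻².
  So Sv² = m⁴·s⁻⁴.
  Ω = kg·m²·s⁻³·A⁻².
  So Ω⁻² = kg⁻²·m⁻⁴·s⁶·A⁴.
  Combining: cd⁻¹·mol²·Sv²·Ω⁻² = cd⁻¹ · mol² · (m⁴·s⁻⁴) · (kg⁻²·m⁻⁴·s⁶·A⁴) = kg⁻²·s²·A⁴·mol²·cd⁻¹.
Right side:
  Gy = J/kg (absorbed dose = energy per mass),
      = m²·s⁻².
  So Gy⁻¹ = m⁻²·s².
  J = N·m (work = force × distance),
      = kg·m²·s⁻².
  Sv = J/kg (equivalent dose = energy per mass),
      = m²·s⁻².
  So Sv² = m⁴·s⁻⁴.
  H = Wb/A (inductance = flux per current),
      = kg·m²·s⁻²·A⁻².
  F = C/V (capacitance = charge per voltage),
      = A·s/(kg·m²·s⁻³·A⁻¹) (substituting C and V),
      = kg⁻¹·m⁻²·s⁴·A².
  Ω = V/A (resistance = voltage per current),
      = kg·m²·s⁻³·A⁻².
  So Ω⁻² = kg⁻²·m⁻⁴·s⁶·A⁴.
  Combining: mol²·Gy⁻¹·J·s⁻²·Sv²·H·F·cd⁻¹·kg⁻¹·Ω⁻² = mol² · (m⁻²·s²) · (kg·m²·s⁻²) · s⁻² · (m⁴·s⁻⁴) · (kg·m²·s⁻²·A⁻²) · (kg⁻¹·m⁻²·s⁴·A²) · cd⁻¹ · kg⁻¹ · (kg⁻²·m⁻⁴·s⁶·A⁴) = kg⁻²·s²·A⁴·mol²·cd⁻¹.
Both reduce to kg⁻²·s²·A⁴·mol²·cd⁻¹.

Yes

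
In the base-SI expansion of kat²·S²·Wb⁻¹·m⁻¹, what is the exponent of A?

kat = mol/s = s⁻¹·mol (catalytic activity).
So kat² = s⁻²·mol².
S = 1/Ω (conductance is reciprocal resistance),
    = kg⁻¹·m⁻²·s³·A².
So S² = kg⁻²·m⁻⁴·s⁶·A⁴.
Wb = V·s (flux: a volt is a weber per second),
    = kg·m²·s⁻²·A⁻¹.
So Wb⁻¹ = kg⁻¹·m⁻²·s²·A.
Combining: kat²·S²·Wb⁻¹·m⁻¹ = (s⁻²·mol²) · (kg⁻²·m⁻⁴·s⁶·A⁴) · (kg⁻¹·m⁻²·s²·A) · m⁻¹ = kg⁻³·m⁻⁷·s⁶·A⁵·mol².
The exponent of A is 5.

5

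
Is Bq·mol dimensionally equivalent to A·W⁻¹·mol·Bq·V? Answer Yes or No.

Left side:
  Bq = 1/s = s⁻¹ (activity is decays per second).
  Combining: Bq·mol = s⁻¹ · mol = s⁻¹·mol.
Right side:
  W = J/s (power = energy per time),
      = kg·m²·s⁻³.
  So W⁻¹ = kg⁻¹·m⁻²·s³.
  Bq = 1/s = s⁻¹ (activity is decays per second).
  V = W/A (potential = power per current),
      = kg·m²·s⁻³·A⁻¹.
  Combining: A·W⁻¹·mol·Bq·V = A · (kg⁻¹·m⁻²·s³) · mol · s⁻¹ · (kg·m²·s⁻³·A⁻¹) = s⁻¹·mol.
Both reduce to s⁻¹·mol.

Yes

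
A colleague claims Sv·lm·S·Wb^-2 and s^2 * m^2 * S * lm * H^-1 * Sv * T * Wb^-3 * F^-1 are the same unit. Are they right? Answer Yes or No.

Yes

Left side:
  Sv = m²·s⁻².
  lm = cd.
  S = kg⁻¹·m⁻²·s³·A².
  Wb = kg·m²·s⁻²·A⁻¹.
  So Wb⁻² = kg⁻²·m⁻⁴·s⁴·A².
  Combining: Sv·lm·S·Wb⁻² = (m²·s⁻²) · cd · (kg⁻¹·m⁻²·s³·A²) · (kg⁻²·m⁻⁴·s⁴·A²) = kg⁻³·m⁻⁴·s⁵·A⁴·cd.
Right side:
  S = kg⁻¹·m⁻²·s³·A².
  lm = cd.
  H = kg·m²·s⁻²·A⁻².
  So H⁻¹ = kg⁻¹·m⁻²·s²·A².
  Sv = m²·s⁻².
  T = kg·s⁻²·A⁻¹.
  Wb = kg·m²·s⁻²·A⁻¹.
  So Wb⁻³ = kg⁻³·m⁻⁶·s⁶·A³.
  F = kg⁻¹·m⁻²·s⁴·A².
  So F⁻¹ = kg·m²·s⁻⁴·A⁻².
  Combining: s²·m²·S·lm·H⁻¹·Sv·T·Wb⁻³·F⁻¹ = s² · m² · (kg⁻¹·m⁻²·s³·A²) · cd · (kg⁻¹·m⁻²·s²·A²) · (m²·s⁻²) · (kg·s⁻²·A⁻¹) · (kg⁻³·m⁻⁶·s⁶·A³) · (kg·m²·s⁻⁴·A⁻²) = kg⁻³·m⁻⁴·s⁵·A⁴·cd.
Both reduce to kg⁻³·m⁻⁴·s⁵·A⁴·cd.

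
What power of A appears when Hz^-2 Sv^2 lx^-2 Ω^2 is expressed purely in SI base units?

-4

Hz = s⁻¹.
So Hz⁻² = s².
Sv = m²·s⁻².
So Sv² = m⁴·s⁻⁴.
lx = m⁻²·cd.
So lx⁻² = m⁴·cd⁻².
Ω = kg·m²·s⁻³·A⁻².
So Ω² = kg²·m⁴·s⁻⁶·A⁻⁴.
Combining: Hz⁻²·Sv²·lx⁻²·Ω² = s² · (m⁴·s⁻⁴) · (m⁴·cd⁻²) · (kg²·m⁴·s⁻⁶·A⁻⁴) = kg²·m¹²·s⁻⁸·A⁻⁴·cd⁻².
The exponent of A is -4.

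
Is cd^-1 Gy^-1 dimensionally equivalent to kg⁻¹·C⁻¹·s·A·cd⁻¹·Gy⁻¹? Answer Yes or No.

Left side:
  Gy = J/kg (absorbed dose = energy per mass),
      = m²·s⁻².
  So Gy⁻¹ = m⁻²·s².
  Combining: cd⁻¹·Gy⁻¹ = cd⁻¹ · (m⁻²·s²) = m⁻²·s²·cd⁻¹.
Right side:
  C = A·s = s·A (charge = current × time).
  So C⁻¹ = s⁻¹·A⁻¹.
  Gy = J/kg (absorbed dose = energy per mass),
      = m²·s⁻².
  So Gy⁻¹ = m⁻²·s².
  Combining: kg⁻¹·C⁻¹·s·A·cd⁻¹·Gy⁻¹ = kg⁻¹ · (s⁻¹·A⁻¹) · s · A · cd⁻¹ · (m⁻²·s²) = kg⁻¹·m⁻²·s²·cd⁻¹.
Left is m⁻²·s²·cd⁻¹; right is kg⁻¹·m⁻²·s²·cd⁻¹ — different.

No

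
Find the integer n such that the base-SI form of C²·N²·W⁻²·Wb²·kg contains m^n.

C = A·s = s·A (charge = current × time).
So C² = s²·A².
N = kg·m/s² = kg·m·s⁻² (force = mass × acceleration).
So N² = kg²·m²·s⁻⁴.
W = J/s (power = energy per time),
    = kg·m²·s⁻³.
So W⁻² = kg⁻²·m⁻⁴·s⁶.
Wb = V·s (flux: a volt is a weber per second),
    = kg·m²·s⁻²·A⁻¹.
So Wb² = kg²·m⁴·s⁻⁴·A⁻².
Combining: C²·N²·W⁻²·Wb²·kg = (s²·A²) · (kg²·m²·s⁻⁴) · (kg⁻²·m⁻⁴·s⁶) · (kg²·m⁴·s⁻⁴·A⁻²) · kg = kg³·m².
The exponent of m is 2.

2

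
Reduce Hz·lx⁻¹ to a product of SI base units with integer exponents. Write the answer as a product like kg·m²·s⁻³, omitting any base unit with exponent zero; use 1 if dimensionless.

Hz = s⁻¹.
lx = m⁻²·cd.
So lx⁻¹ = m²·cd⁻¹.
Combining: Hz·lx⁻¹ = s⁻¹ · (m²·cd⁻¹) = m²·s⁻¹·cd⁻¹.

m²·s⁻¹·cd⁻¹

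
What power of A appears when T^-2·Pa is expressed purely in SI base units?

T = Wb/m² (flux density = flux per area),
    = kg·s⁻²·A⁻¹.
So T⁻² = kg⁻²·s⁴·A².
Pa = N/m² (pressure = force per area),
    = kg·m⁻¹·s⁻².
Combining: T⁻²·Pa = (kg⁻²·s⁴·A²) · (kg·m⁻¹·s⁻²) = kg⁻¹·m⁻¹·s²·A².
The exponent of A is 2.

2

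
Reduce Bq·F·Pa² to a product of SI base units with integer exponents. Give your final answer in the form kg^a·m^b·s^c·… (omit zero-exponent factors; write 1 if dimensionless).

Bq = s⁻¹.
F = kg⁻¹·m⁻²·s⁴·A².
Pa = kg·m⁻¹·s⁻².
So Pa² = kg²·m⁻²·s⁻⁴.
Combining: Bq·F·Pa² = s⁻¹ · (kg⁻¹·m⁻²·s⁴·A²) · (kg²·m⁻²·s⁻⁴) = kg·m⁻⁴·s⁻¹·A².

kg·m⁻⁴·s⁻¹·A²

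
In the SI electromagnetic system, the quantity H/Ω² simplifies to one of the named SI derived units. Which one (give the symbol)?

H = Wb/A (inductance = flux per current),
    = kg·m²·s⁻²·A⁻².
Ω = V/A (resistance = voltage per current),
    = kg·m²·s⁻³·A⁻².
So Ω⁻² = kg⁻²·m⁻⁴·s⁶·A⁴.
Combining: H·Ω⁻² = (kg·m²·s⁻²·A⁻²) · (kg⁻²·m⁻⁴·s⁶·A⁴) = kg⁻¹·m⁻²·s⁴·A².
kg⁻¹·m⁻²·s⁴·A² is the base-SI form of the farad.

F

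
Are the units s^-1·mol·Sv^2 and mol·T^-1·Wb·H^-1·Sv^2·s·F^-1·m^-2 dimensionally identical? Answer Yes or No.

Yes

Left side:
  Sv = J/kg (equivalent dose = energy per mass),
      = m²·s⁻².
  So Sv² = m⁴·s⁻⁴.
  Combining: s⁻¹·mol·Sv² = s⁻¹ · mol · (m⁴·s⁻⁴) = m⁴·s⁻⁵·mol.
Right side:
  T = kg·s⁻²·A⁻¹.
  So T⁻¹ = kg⁻¹·s²·A.
  Wb = kg·m²·s⁻²·A⁻¹.
  H = kg·m²·s⁻²·A⁻².
  So H⁻¹ = kg⁻¹·m⁻²·s²·A².
  Sv = m²·s⁻².
  So Sv² = m⁴·s⁻⁴.
  F = kg⁻¹·m⁻²·s⁴·A².
  So F⁻¹ = kg·m²·s⁻⁴·A⁻².
  Combining: mol·T⁻¹·Wb·H⁻¹·Sv²·s·F⁻¹·m⁻² = mol · (kg⁻¹·s²·A) · (kg·m²·s⁻²·A⁻¹) · (kg⁻¹·m⁻²·s²·A²) · (m⁴·s⁻⁴) · s · (kg·m²·s⁻⁴·A⁻²) · m⁻² = m⁴·s⁻⁵·mol.
Both reduce to m⁴·s⁻⁵·mol.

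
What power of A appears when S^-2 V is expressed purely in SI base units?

S = kg⁻¹·m⁻²·s³·A².
So S⁻² = kg²·m⁴·s⁻⁶·A⁻⁴.
V = kg·m²·s⁻³·A⁻¹.
Combining: S⁻²·V = (kg²·m⁴·s⁻⁶·A⁻⁴) · (kg·m²·s⁻³·A⁻¹) = kg³·m⁶·s⁻⁹·A⁻⁵.
The exponent of A is -5.

-5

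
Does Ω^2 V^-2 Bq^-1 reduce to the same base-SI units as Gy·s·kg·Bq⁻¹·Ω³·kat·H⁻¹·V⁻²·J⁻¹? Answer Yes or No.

No

Left side:
  Ω = kg·m²·s⁻³·A⁻².
  So Ω² = kg²·m⁴·s⁻⁶·A⁻⁴.
  V = kg·m²·s⁻³·A⁻¹.
  So V⁻² = kg⁻²·m⁻⁴·s⁶·A².
  Bq = s⁻¹.
  So Bq⁻¹ = s.
  Combining: Ω²·V⁻²·Bq⁻¹ = (kg²·m⁴·s⁻⁶·A⁻⁴) · (kg⁻²·m⁻⁴·s⁶·A²) · s = s·A⁻².
Right side:
  Gy = J/kg (absorbed dose = energy per mass),
      = m²·s⁻².
  Bq = 1/s = s⁻¹ (activity is decays per second).
  So Bq⁻¹ = s.
  Ω = V/A (resistance = voltage per current),
      = kg·m²·s⁻³·A⁻².
  So Ω³ = kg³·m⁶·s⁻⁹·A⁻⁶.
  kat = mol/s = s⁻¹·mol (catalytic activity).
  H = Wb/A (inductance = flux per current),
      = kg·m²·s⁻²·A⁻².
  So H⁻¹ = kg⁻¹·m⁻²·s²·A².
  V = W/A (potential = power per current),
      = kg·m²·s⁻³·A⁻¹.
  So V⁻² = kg⁻²·m⁻⁴·s⁶·A².
  J = N·m (work = force × distance),
      = kg·m²·s⁻².
  So J⁻¹ = kg⁻¹·m⁻²·s².
  Combining: Gy·s·kg·Bq⁻¹·Ω³·kat·H⁻¹·V⁻²·J⁻¹ = (m²·s⁻²) · s · kg · s · (kg³·m⁶·s⁻⁹·A⁻⁶) · (s⁻¹·mol) · (kg⁻¹·m⁻²·s²·A²) · (kg⁻²·m⁻⁴·s⁶·A²) · (kg⁻¹·m⁻²·s²) = A⁻²·mol.
Left is s·A⁻²; right is A⁻²·mol — different.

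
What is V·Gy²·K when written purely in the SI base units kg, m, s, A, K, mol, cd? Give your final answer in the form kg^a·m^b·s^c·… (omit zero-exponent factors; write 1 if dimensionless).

V = W/A (potential = power per current),
    = kg·m²·s⁻³·A⁻¹.
Gy = J/kg (absorbed dose = energy per mass),
    = m²·s⁻².
So Gy² = m⁴·s⁻⁴.
Combining: V·Gy²·K = (kg·m²·s⁻³·A⁻¹) · (m⁴·s⁻⁴) · K = kg·m⁶·s⁻⁷·A⁻¹·K.

kg·m⁶·s⁻⁷·A⁻¹·K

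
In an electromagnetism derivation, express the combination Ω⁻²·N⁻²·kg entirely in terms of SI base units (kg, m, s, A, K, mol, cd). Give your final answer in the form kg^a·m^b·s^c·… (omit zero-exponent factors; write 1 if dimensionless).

Ω = kg·m²·s⁻³·A⁻².
So Ω⁻² = kg⁻²·m⁻⁴·s⁶·A⁴.
N = kg·m·s⁻².
So N⁻² = kg⁻²·m⁻²·s⁴.
Combining: Ω⁻²·N⁻²·kg = (kg⁻²·m⁻⁴·s⁶·A⁴) · (kg⁻²·m⁻²·s⁴) · kg = kg⁻³·m⁻⁶·s¹⁰·A⁴.

kg⁻³·m⁻⁶·s¹⁰·A⁴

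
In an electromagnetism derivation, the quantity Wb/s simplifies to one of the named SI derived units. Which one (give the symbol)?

V

Wb = V·s (flux: a volt is a weber per second),
    = kg·m²·s⁻²·A⁻¹.
Combining: Wb·s⁻¹ = (kg·m²·s⁻²·A⁻¹) · s⁻¹ = kg·m²·s⁻³·A⁻¹.
kg·m²·s⁻³·A⁻¹ is the base-SI form of the volt.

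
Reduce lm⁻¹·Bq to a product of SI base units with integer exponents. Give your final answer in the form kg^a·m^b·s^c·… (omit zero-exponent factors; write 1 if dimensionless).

lm = cd.
So lm⁻¹ = cd⁻¹.
Bq = s⁻¹.
Combining: lm⁻¹·Bq = cd⁻¹ · s⁻¹ = s⁻¹·cd⁻¹.

s⁻¹·cd⁻¹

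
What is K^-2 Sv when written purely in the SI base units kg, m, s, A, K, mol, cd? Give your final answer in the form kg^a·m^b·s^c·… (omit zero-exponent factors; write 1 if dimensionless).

Sv = J/kg (equivalent dose = energy per mass),
    = m²·s⁻².
Combining: K⁻²·Sv = K⁻² · (m²·s⁻²) = m²·s⁻²·K⁻².

m²·s⁻²·K⁻²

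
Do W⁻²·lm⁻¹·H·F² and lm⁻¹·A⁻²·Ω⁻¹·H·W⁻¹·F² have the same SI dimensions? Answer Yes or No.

Left side:
  W = J/s (power = energy per time),
      = kg·m²·s⁻³.
  So W⁻² = kg⁻²·m⁻⁴·s⁶.
  lm = cd·sr = cd (luminous flux; sr is dimensionless).
  So lm⁻¹ = cd⁻¹.
  H = Wb/A (inductance = flux per current),
      = kg·m²·s⁻²·A⁻².
  F = C/V (capacitance = charge per voltage),
      = A·s/(kg·m²·s⁻³·A⁻¹) (substituting C and V),
      = kg⁻¹·m⁻²·s⁴·A².
  So F² = kg⁻²·m⁻⁴·s⁸·A⁴.
  Combining: W⁻²·lm⁻¹·H·F² = (kg⁻²·m⁻⁴·s⁶) · cd⁻¹ · (kg·m²·s⁻²·A⁻²) · (kg⁻²·m⁻⁴·s⁸·A⁴) = kg⁻³·m⁻⁶·s¹²·A²·cd⁻¹.
Right side:
  lm = cd·sr = cd (luminous flux; sr is dimensionless).
  So lm⁻¹ = cd⁻¹.
  Ω = V/A (resistance = voltage per current),
      = kg·m²·s⁻³·A⁻².
  So Ω⁻¹ = kg⁻¹·m⁻²·s³·A².
  H = Wb/A (inductance = flux per current),
      = kg·m²·s⁻²·A⁻².
  W = J/s (power = energy per time),
      = kg·m²·s⁻³.
  So W⁻¹ = kg⁻¹·m⁻²·s³.
  F = C/V (capacitance = charge per voltage),
      = A·s/(kg·m²·s⁻³·A⁻¹) (substituting C and V),
      = kg⁻¹·m⁻²·s⁴·A².
  So F² = kg⁻²·m⁻⁴·s⁸·A⁴.
  Combining: lm⁻¹·A⁻²·Ω⁻¹·H·W⁻¹·F² = cd⁻¹ · A⁻² · (kg⁻¹·m⁻²·s³·A²) · (kg·m²·s⁻²·A⁻²) · (kg⁻¹·m⁻²·s³) · (kg⁻²·m⁻⁴·s⁸·A⁴) = kg⁻³·m⁻⁶·s¹²·A²·cd⁻¹.
Both reduce to kg⁻³·m⁻⁶·s¹²·A²·cd⁻¹.

Yes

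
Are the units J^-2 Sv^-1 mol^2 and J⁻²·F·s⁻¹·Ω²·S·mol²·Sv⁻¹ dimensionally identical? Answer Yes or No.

Left side:
  J = N·m (work = force × distance),
      = kg·m²·s⁻².
  So J⁻² = kg⁻²·m⁻⁴·s⁴.
  Sv = J/kg (equivalent dose = energy per mass),
      = m²·s⁻².
  So Sv⁻¹ = m⁻²·s².
  Combining: J⁻²·Sv⁻¹·mol² = (kg⁻²·m⁻⁴·s⁴) · (m⁻²·s²) · mol² = kg⁻²·m⁻⁶·s⁶·mol².
Right side:
  J = kg·m²·s⁻².
  So J⁻² = kg⁻²·m⁻⁴·s⁴.
  F = kg⁻¹·m⁻²·s⁴·A².
  Ω = kg·m²·s⁻³·A⁻².
  So Ω² = kg²·m⁴·s⁻⁶·A⁻⁴.
  S = kg⁻¹·m⁻²·s³·A².
  Sv = m²·s⁻².
  So Sv⁻¹ = m⁻²·s².
  Combining: J⁻²·F·s⁻¹·Ω²·S·mol²·Sv⁻¹ = (kg⁻²·m⁻⁴·s⁴) · (kg⁻¹·m⁻²·s⁴·A²) · s⁻¹ · (kg²·m⁴·s⁻⁶·A⁻⁴) · (kg⁻¹·m⁻²·s³·A²) · mol² · (m⁻²·s²) = kg⁻²·m⁻⁶·s⁶·mol².
Both reduce to kg⁻²·m⁻⁶·s⁶·mol².

Yes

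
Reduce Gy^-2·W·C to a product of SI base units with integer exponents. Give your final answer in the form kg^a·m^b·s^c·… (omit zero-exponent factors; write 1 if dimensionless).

kg·m⁻²·s²·A

Gy = J/kg (absorbed dose = energy per mass),
    = m²·s⁻².
So Gy⁻² = m⁻⁴·s⁴.
W = J/s (power = energy per time),
    = kg·m²·s⁻³.
C = A·s = s·A (charge = current × time).
Combining: Gy⁻²·W·C = (m⁻⁴·s⁴) · (kg·m²·s⁻³) · (s·A) = kg·m⁻²·s²·A.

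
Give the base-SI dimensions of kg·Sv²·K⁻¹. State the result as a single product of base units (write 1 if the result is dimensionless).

kg·m⁴·s⁻⁴·K⁻¹

Sv = m²·s⁻².
So Sv² = m⁴·s⁻⁴.
Combining: kg·Sv²·K⁻¹ = kg · (m⁴·s⁻⁴) · K⁻¹ = kg·m⁴·s⁻⁴·K⁻¹.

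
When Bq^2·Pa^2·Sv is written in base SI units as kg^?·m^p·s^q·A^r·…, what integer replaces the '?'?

2

Bq = 1/s = s⁻¹ (activity is decays per second).
So Bq² = s⁻².
Pa = N/m² (pressure = force per area),
    = kg·m⁻¹·s⁻².
So Pa² = kg²·m⁻²·s⁻⁴.
Sv = J/kg (equivalent dose = energy per mass),
    = m²·s⁻².
Combining: Bq²·Pa²·Sv = s⁻² · (kg²·m⁻²·s⁻⁴) · (m²·s⁻²) = kg²·s⁻⁸.
The exponent of kg is 2.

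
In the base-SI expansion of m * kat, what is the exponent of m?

kat = mol/s = s⁻¹·mol (catalytic activity).
Combining: m·kat = m · (s⁻¹·mol) = m·s⁻¹·mol.
The exponent of m is 1.

1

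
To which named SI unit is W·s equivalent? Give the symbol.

J

W = kg·m²·s⁻³.
Combining: W·s = (kg·m²·s⁻³) · s = kg·m²·s⁻².
kg·m²·s⁻² is the base-SI form of the joule.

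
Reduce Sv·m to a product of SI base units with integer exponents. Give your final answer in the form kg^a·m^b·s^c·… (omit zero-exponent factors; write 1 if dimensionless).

Sv = m²·s⁻².
Combining: Sv·m = (m²·s⁻²) · m = m³·s⁻².

m³·s⁻²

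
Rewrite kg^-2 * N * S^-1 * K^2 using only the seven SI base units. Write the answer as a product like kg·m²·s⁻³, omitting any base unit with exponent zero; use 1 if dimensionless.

m³·s⁻⁵·A⁻²·K²

N = kg·m·s⁻².
S = kg⁻¹·m⁻²·s³·A².
So S⁻¹ = kg·m²·s⁻³·A⁻².
Combining: kg⁻²·N·S⁻¹·K² = kg⁻² · (kg·m·s⁻²) · (kg·m²·s⁻³·A⁻²) · K² = m³·s⁻⁵·A⁻²·K².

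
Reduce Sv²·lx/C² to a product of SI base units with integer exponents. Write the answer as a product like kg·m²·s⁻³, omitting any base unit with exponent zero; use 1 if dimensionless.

m²·s⁻⁶·A⁻²·cd

Sv = m²·s⁻².
So Sv² = m⁴·s⁻⁴.
lx = m⁻²·cd.
C = s·A.
So C⁻² = s⁻²·A⁻².
Combining: Sv²·lx·C⁻² = (m⁴·s⁻⁴) · (m⁻²·cd) · (s⁻²·A⁻²) = m²·s⁻⁶·A⁻²·cd.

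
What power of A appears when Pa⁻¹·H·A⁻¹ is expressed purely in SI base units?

-3

Pa = N/m² (pressure = force per area),
    = kg·m⁻¹·s⁻².
So Pa⁻¹ = kg⁻¹·m·s².
H = Wb/A (inductance = flux per current),
    = kg·m²·s⁻²·A⁻².
Combining: Pa⁻¹·H·A⁻¹ = (kg⁻¹·m·s²) · (kg·m²·s⁻²·A⁻²) · A⁻¹ = m³·A⁻³.
The exponent of A is -3.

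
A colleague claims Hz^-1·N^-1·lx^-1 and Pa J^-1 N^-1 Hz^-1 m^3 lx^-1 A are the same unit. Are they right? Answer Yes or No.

Left side:
  Hz = s⁻¹.
  So Hz⁻¹ = s.
  N = kg·m·s⁻².
  So N⁻¹ = kg⁻¹·m⁻¹·s².
  lx = m⁻²·cd.
  So lx⁻¹ = m²·cd⁻¹.
  Combining: Hz⁻¹·N⁻¹·lx⁻¹ = s · (kg⁻¹·m⁻¹·s²) · (m²·cd⁻¹) = kg⁻¹·m·s³·cd⁻¹.
Right side:
  Pa = N/m² (pressure = force per area),
      = kg·m⁻¹·s⁻².
  J = N·m (work = force × distance),
      = kg·m²·s⁻².
  So J⁻¹ = kg⁻¹·m⁻²·s².
  N = kg·m/s² = kg·m·s⁻² (force = mass × acceleration).
  So N⁻¹ = kg⁻¹·m⁻¹·s².
  Hz = 1/s = s⁻¹ (frequency is cycles per second).
  So Hz⁻¹ = s.
  lx = lm/m² (illuminance = luminous flux per area),
      = m⁻²·cd.
  So lx⁻¹ = m²·cd⁻¹.
  Combining: Pa·J⁻¹·N⁻¹·Hz⁻¹·m³·lx⁻¹·A = (kg·m⁻¹·s⁻²) · (kg⁻¹·m⁻²·s²) · (kg⁻¹·m⁻¹·s²) · s · m³ · (m²·cd⁻¹) · A = kg⁻¹·m·s³·A·cd⁻¹.
Left is kg⁻¹·m·s³·cd⁻¹; right is kg⁻¹·m·s³·A·cd⁻¹ — different.

No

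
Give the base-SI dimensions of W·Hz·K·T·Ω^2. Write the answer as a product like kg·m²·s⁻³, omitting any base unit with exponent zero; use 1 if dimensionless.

kg⁴·m⁶·s⁻¹²·A⁻⁵·K

W = J/s (power = energy per time),
    = kg·m²·s⁻³.
Hz = 1/s = s⁻¹ (frequency is cycles per second).
T = Wb/m² (flux density = flux per area),
    = kg·s⁻²·A⁻¹.
Ω = V/A (resistance = voltage per current),
    = kg·m²·s⁻³·A⁻².
So Ω² = kg²·m⁴·s⁻⁶·A⁻⁴.
Combining: W·Hz·K·T·Ω² = (kg·m²·s⁻³) · s⁻¹ · K · (kg·s⁻²·A⁻¹) · (kg²·m⁴·s⁻⁶·A⁻⁴) = kg⁴·m⁶·s⁻¹²·A⁻⁵·K.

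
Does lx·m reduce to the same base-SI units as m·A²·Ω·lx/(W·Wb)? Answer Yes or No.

Left side:
  lx = lm/m² (illuminance = luminous flux per area),
      = m⁻²·cd.
  Combining: lx·m = (m⁻²·cd) · m = m⁻¹·cd.
Right side:
  W = kg·m²·s⁻³.
  So W⁻¹ = kg⁻¹·m⁻²·s³.
  Wb = kg·m²·s⁻²·A⁻¹.
  So Wb⁻¹ = kg⁻¹·m⁻²·s²·A.
  Ω = kg·m²·s⁻³·A⁻².
  lx = m⁻²·cd.
  Combining: m·A²·W⁻¹·Wb⁻¹·Ω·lx = m · A² · (kg⁻¹·m⁻²·s³) · (kg⁻¹·m⁻²·s²·A) · (kg·m²·s⁻³·A⁻²) · (m⁻²·cd) = kg⁻¹·m⁻³·s²·A·cd.
Left is m⁻¹·cd; right is kg⁻¹·m⁻³·s²·A·cd — different.

No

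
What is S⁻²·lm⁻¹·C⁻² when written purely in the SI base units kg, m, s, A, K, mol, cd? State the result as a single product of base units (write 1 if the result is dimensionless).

kg²·m⁴·s⁻⁸·A⁻⁶·cd⁻¹

S = kg⁻¹·m⁻²·s³·A².
So S⁻² = kg²·m⁴·s⁻⁶·A⁻⁴.
lm = cd.
So lm⁻¹ = cd⁻¹.
C = s·A.
So C⁻² = s⁻²·A⁻².
Combining: S⁻²·lm⁻¹·C⁻² = (kg²·m⁴·s⁻⁶·A⁻⁴) · cd⁻¹ · (s⁻²·A⁻²) = kg²·m⁴·s⁻⁸·A⁻⁶·cd⁻¹.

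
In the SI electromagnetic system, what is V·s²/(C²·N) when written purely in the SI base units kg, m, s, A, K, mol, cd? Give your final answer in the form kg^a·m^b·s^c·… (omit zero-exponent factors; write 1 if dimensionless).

C = s·A.
So C⁻² = s⁻²·A⁻².
V = kg·m²·s⁻³·A⁻¹.
N = kg·m·s⁻².
So N⁻¹ = kg⁻¹·m⁻¹·s².
Combining: C⁻²·V·s²·N⁻¹ = (s⁻²·A⁻²) · (kg·m²·s⁻³·A⁻¹) · s² · (kg⁻¹·m⁻¹·s²) = m·s⁻¹·A⁻³.

m·s⁻¹·A⁻³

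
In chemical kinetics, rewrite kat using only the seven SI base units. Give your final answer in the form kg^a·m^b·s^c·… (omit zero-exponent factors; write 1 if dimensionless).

s⁻¹·mol

kat = mol/s = s⁻¹·mol (catalytic activity).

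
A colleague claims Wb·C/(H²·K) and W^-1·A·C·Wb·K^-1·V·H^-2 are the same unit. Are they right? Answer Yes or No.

Left side:
  H = Wb/A (inductance = flux per current),
      = kg·m²·s⁻²·A⁻².
  So H⁻² = kg⁻²·m⁻⁴·s⁴·A⁴.
  Wb = V·s (flux: a volt is a weber per second),
      = kg·m²·s⁻²·A⁻¹.
  C = A·s = s·A (charge = current × time).
  Combining: H⁻²·Wb·K⁻¹·C = (kg⁻²·m⁻⁴·s⁴·A⁴) · (kg·m²·s⁻²·A⁻¹) · K⁻¹ · (s·A) = kg⁻¹·m⁻²·s³·A⁴·K⁻¹.
Right side:
  W = J/s (power = energy per time),
      = kg·m²·s⁻³.
  So W⁻¹ = kg⁻¹·m⁻²·s³.
  C = A·s = s·A (charge = current × time).
  Wb = V·s (flux: a volt is a weber per second),
      = kg·m²·s⁻²·A⁻¹.
  V = W/A (potential = power per current),
      = kg·m²·s⁻³·A⁻¹.
  H = Wb/A (inductance = flux per current),
      = kg·m²·s⁻²·A⁻².
  So H⁻² = kg⁻²·m⁻⁴·s⁴·A⁴.
  Combining: W⁻¹·A·C·Wb·K⁻¹·V·H⁻² = (kg⁻¹·m⁻²·s³) · A · (s·A) · (kg·m²·s⁻²·A⁻¹) · K⁻¹ · (kg·m²·s⁻³·A⁻¹) · (kg⁻²·m⁻⁴·s⁴·A⁴) = kg⁻¹·m⁻²·s³·A⁴·K⁻¹.
Both reduce to kg⁻¹·m⁻²·s³·A⁴·K⁻¹.

Yes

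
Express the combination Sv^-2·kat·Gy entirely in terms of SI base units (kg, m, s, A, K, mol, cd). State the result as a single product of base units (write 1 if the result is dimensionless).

m⁻²·s·mol

Sv = m²·s⁻².
So Sv⁻² = m⁻⁴·s⁴.
kat = s⁻¹·mol.
Gy = m²·s⁻².
Combining: Sv⁻²·kat·Gy = (m⁻⁴·s⁴) · (s⁻¹·mol) · (m²·s⁻²) = m⁻²·s·mol.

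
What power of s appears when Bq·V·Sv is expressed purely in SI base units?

-6

Bq = 1/s = s⁻¹ (activity is decays per second).
V = W/A (potential = power per current),
    = kg·m²·s⁻³·A⁻¹.
Sv = J/kg (equivalent dose = energy per mass),
    = m²·s⁻².
Combining: Bq·V·Sv = s⁻¹ · (kg·m²·s⁻³·A⁻¹) · (m²·s⁻²) = kg·m⁴·s⁻⁶·A⁻¹.
The exponent of s is -6.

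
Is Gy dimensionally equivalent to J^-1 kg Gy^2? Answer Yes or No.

Yes

Left side:
  Gy = m²·s⁻².
Right side:
  J = N·m (work = force × distance),
      = kg·m²·s⁻².
  So J⁻¹ = kg⁻¹·m⁻²·s².
  Gy = J/kg (absorbed dose = energy per mass),
      = m²·s⁻².
  So Gy² = m⁴·s⁻⁴.
  Combining: J⁻¹·kg·Gy² = (kg⁻¹·m⁻²·s²) · kg · (m⁴·s⁻⁴) = m²·s⁻².
Both reduce to m²·s⁻².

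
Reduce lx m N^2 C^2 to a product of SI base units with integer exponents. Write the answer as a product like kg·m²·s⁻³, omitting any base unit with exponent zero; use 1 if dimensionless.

kg²·m·s⁻²·A²·cd

lx = m⁻²·cd.
N = kg·m·s⁻².
So N² = kg²·m²·s⁻⁴.
C = s·A.
So C² = s²·A².
Combining: lx·m·N²·C² = (m⁻²·cd) · m · (kg²·m²·s⁻⁴) · (s²·A²) = kg²·m·s⁻²·A²·cd.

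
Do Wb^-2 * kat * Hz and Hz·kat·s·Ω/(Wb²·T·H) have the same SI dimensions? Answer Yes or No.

No

Left side:
  Wb = kg·m²·s⁻²·A⁻¹.
  So Wb⁻² = kg⁻²·m⁻⁴·s⁴·A².
  kat = s⁻¹·mol.
  Hz = s⁻¹.
  Combining: Wb⁻²·kat·Hz = (kg⁻²·m⁻⁴·s⁴·A²) · (s⁻¹·mol) · s⁻¹ = kg⁻²·m⁻⁴·s²·A²·mol.
Right side:
  Hz = s⁻¹.
  kat = s⁻¹·mol.
  Wb = kg·m²·s⁻²·A⁻¹.
  So Wb⁻² = kg⁻²·m⁻⁴·s⁴·A².
  T = kg·s⁻²·A⁻¹.
  So T⁻¹ = kg⁻¹·s²·A.
  Ω = kg·m²·s⁻³·A⁻².
  H = kg·m²·s⁻²·A⁻².
  So H⁻¹ = kg⁻¹·m⁻²·s²·A².
  Combining: Hz·kat·Wb⁻²·s·T⁻¹·Ω·H⁻¹ = s⁻¹ · (s⁻¹·mol) · (kg⁻²·m⁻⁴·s⁴·A²) · s · (kg⁻¹·s²·A) · (kg·m²·s⁻³·A⁻²) · (kg⁻¹·m⁻²·s²·A²) = kg⁻³·m⁻⁴·s⁴·A³·mol.
Left is kg⁻²·m⁻⁴·s²·A²·mol; right is kg⁻³·m⁻⁴·s⁴·A³·mol — different.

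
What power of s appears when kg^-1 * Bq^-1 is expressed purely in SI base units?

1

Bq = s⁻¹.
So Bq⁻¹ = s.
Combining: kg⁻¹·Bq⁻¹ = kg⁻¹ · s = kg⁻¹·s.
The exponent of s is 1.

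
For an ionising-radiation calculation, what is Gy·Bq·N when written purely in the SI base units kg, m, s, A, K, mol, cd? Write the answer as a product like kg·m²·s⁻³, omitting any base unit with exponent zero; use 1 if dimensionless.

Gy = m²·s⁻².
Bq = s⁻¹.
N = kg·m·s⁻².
Combining: Gy·Bq·N = (m²·s⁻²) · s⁻¹ · (kg·m·s⁻²) = kg·m³·s⁻⁵.

kg·m³·s⁻⁵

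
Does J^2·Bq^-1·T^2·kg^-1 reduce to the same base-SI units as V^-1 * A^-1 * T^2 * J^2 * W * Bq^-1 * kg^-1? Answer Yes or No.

Yes

Left side:
  J = N·m (work = force × distance),
      = kg·m²·s⁻².
  So J² = kg²·m⁴·s⁻⁴.
  Bq = 1/s = s⁻¹ (activity is decays per second).
  So Bq⁻¹ = s.
  T = Wb/m² (flux density = flux per area),
      = kg·s⁻²·A⁻¹.
  So T² = kg²·s⁻⁴·A⁻².
  Combining: J²·Bq⁻¹·T²·kg⁻¹ = (kg²·m⁴·s⁻⁴) · s · (kg²·s⁻⁴·A⁻²) · kg⁻¹ = kg³·m⁴·s⁻⁷·A⁻².
Right side:
  V = W/A (potential = power per current),
      = kg·m²·s⁻³·A⁻¹.
  So V⁻¹ = kg⁻¹·m⁻²·s³·A.
  T = Wb/m² (flux density = flux per area),
      = kg·s⁻²·A⁻¹.
  So T² = kg²·s⁻⁴·A⁻².
  J = N·m (work = force × distance),
      = kg·m²·s⁻².
  So J² = kg²·m⁴·s⁻⁴.
  W = J/s (power = energy per time),
      = kg·m²·s⁻³.
  Bq = 1/s = s⁻¹ (activity is decays per second).
  So Bq⁻¹ = s.
  Combining: V⁻¹·A⁻¹·T²·J²·W·Bq⁻¹·kg⁻¹ = (kg⁻¹·m⁻²·s³·A) · A⁻¹ · (kg²·s⁻⁴·A⁻²) · (kg²·m⁴·s⁻⁴) · (kg·m²·s⁻³) · s · kg⁻¹ = kg³·m⁴·s⁻⁷·A⁻².
Both reduce to kg³·m⁴·s⁻⁷·A⁻².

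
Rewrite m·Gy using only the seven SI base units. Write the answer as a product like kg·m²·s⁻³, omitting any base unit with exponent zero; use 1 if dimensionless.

m³·s⁻²

Gy = m²·s⁻².
Combining: m·Gy = m · (m²·s⁻²) = m³·s⁻².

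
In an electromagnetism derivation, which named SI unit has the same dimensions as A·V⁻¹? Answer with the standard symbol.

V = W/A (potential = power per current),
    = kg·m²·s⁻³·A⁻¹.
So V⁻¹ = kg⁻¹·m⁻²·s³·A.
Combining: A·V⁻¹ = A · (kg⁻¹·m⁻²·s³·A) = kg⁻¹·m⁻²·s³·A².
kg⁻¹·m⁻²·s³·A² is the base-SI form of the siemens.

S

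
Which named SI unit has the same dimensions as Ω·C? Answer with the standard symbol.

Ω = kg·m²·s⁻³·A⁻².
C = s·A.
Combining: Ω·C = (kg·m²·s⁻³·A⁻²) · (s·A) = kg·m²·s⁻²·A⁻¹.
kg·m²·s⁻²·A⁻¹ is the base-SI form of the weber.

Wb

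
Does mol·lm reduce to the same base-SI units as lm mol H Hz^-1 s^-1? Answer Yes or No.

Left side:
  lm = cd.
  Combining: mol·lm = mol · cd = mol·cd.
Right side:
  lm = cd.
  H = kg·m²·s⁻²·A⁻².
  Hz = s⁻¹.
  So Hz⁻¹ = s.
  Combining: lm·mol·H·Hz⁻¹·s⁻¹ = cd · mol · (kg·m²·s⁻²·A⁻²) · s · s⁻¹ = kg·m²·s⁻²·A⁻²·mol·cd.
Left is mol·cd; right is kg·m²·s⁻²·A⁻²·mol·cd — different.

No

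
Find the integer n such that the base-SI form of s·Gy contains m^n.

2

Gy = m²·s⁻².
Combining: s·Gy = s · (m²·s⁻²) = m²·s⁻¹.
The exponent of m is 2.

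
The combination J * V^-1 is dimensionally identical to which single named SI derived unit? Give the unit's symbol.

J = N·m (work = force × distance),
    = kg·m²·s⁻².
V = W/A (potential = power per current),
    = kg·m²·s⁻³·A⁻¹.
So V⁻¹ = kg⁻¹·m⁻²·s³·A.
Combining: J·V⁻¹ = (kg·m²·s⁻²) · (kg⁻¹·m⁻²·s³·A) = s·A.
s·A is the base-SI form of the coulomb.

C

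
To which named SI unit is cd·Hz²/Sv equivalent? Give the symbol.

lx

Sv = J/kg (equivalent dose = energy per mass),
    = m²·s⁻².
So Sv⁻¹ = m⁻²·s².
Hz = 1/s = s⁻¹ (frequency is cycles per second).
So Hz² = s⁻².
Combining: cd·Sv⁻¹·Hz² = cd · (m⁻²·s²) · s⁻² = m⁻²·cd.
m⁻²·cd is the base-SI form of the lux.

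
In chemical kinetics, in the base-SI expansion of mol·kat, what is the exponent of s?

-1

kat = mol/s = s⁻¹·mol (catalytic activity).
Combining: mol·kat = mol · (s⁻¹·mol) = s⁻¹·mol².
The exponent of s is -1.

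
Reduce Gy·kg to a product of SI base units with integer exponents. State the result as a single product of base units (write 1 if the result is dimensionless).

kg·m²·s⁻²

Gy = J/kg (absorbed dose = energy per mass),
    = m²·s⁻².
Combining: Gy·kg = (m²·s⁻²) · kg = kg·m²·s⁻².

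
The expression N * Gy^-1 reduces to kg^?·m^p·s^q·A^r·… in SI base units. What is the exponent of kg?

1

N = kg·m·s⁻².
Gy = m²·s⁻².
So Gy⁻¹ = m⁻²·s².
Combining: N·Gy⁻¹ = (kg·m·s⁻²) · (m⁻²·s²) = kg·m⁻¹.
The exponent of kg is 1.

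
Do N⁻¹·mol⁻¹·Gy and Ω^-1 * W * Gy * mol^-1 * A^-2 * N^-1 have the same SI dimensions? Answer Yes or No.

Yes

Left side:
  N = kg·m·s⁻².
  So N⁻¹ = kg⁻¹·m⁻¹·s².
  Gy = m²·s⁻².
  Combining: N⁻¹·mol⁻¹·Gy = (kg⁻¹·m⁻¹·s²) · mol⁻¹ · (m²·s⁻²) = kg⁻¹·m·mol⁻¹.
Right side:
  Ω = V/A (resistance = voltage per current),
      = kg·m²·s⁻³·A⁻².
  So Ω⁻¹ = kg⁻¹·m⁻²·s³·A².
  W = J/s (power = energy per time),
      = kg·m²·s⁻³.
  Gy = J/kg (absorbed dose = energy per mass),
      = m²·s⁻².
  N = kg·m/s² = kg·m·s⁻² (force = mass × acceleration).
  So N⁻¹ = kg⁻¹·m⁻¹·s².
  Combining: Ω⁻¹·W·Gy·mol⁻¹·A⁻²·N⁻¹ = (kg⁻¹·m⁻²·s³·A²) · (kg·m²·s⁻³) · (m²·s⁻²) · mol⁻¹ · A⁻² · (kg⁻¹·m⁻¹·s²) = kg⁻¹·m·mol⁻¹.
Both reduce to kg⁻¹·m·mol⁻¹.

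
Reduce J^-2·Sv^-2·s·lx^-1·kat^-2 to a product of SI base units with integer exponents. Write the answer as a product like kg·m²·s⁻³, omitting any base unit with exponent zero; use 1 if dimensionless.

kg⁻²·m⁻⁶·s¹¹·mol⁻²·cd⁻¹

J = kg·m²·s⁻².
So J⁻² = kg⁻²·m⁻⁴·s⁴.
Sv = m²·s⁻².
So Sv⁻² = m⁻⁴·s⁴.
lx = m⁻²·cd.
So lx⁻¹ = m²·cd⁻¹.
kat = s⁻¹·mol.
So kat⁻² = s²·mol⁻².
Combining: J⁻²·Sv⁻²·s·lx⁻¹·kat⁻² = (kg⁻²·m⁻⁴·s⁴) · (m⁻⁴·s⁴) · s · (m²·cd⁻¹) · (s²·mol⁻²) = kg⁻²·m⁻⁶·s¹¹·mol⁻²·cd⁻¹.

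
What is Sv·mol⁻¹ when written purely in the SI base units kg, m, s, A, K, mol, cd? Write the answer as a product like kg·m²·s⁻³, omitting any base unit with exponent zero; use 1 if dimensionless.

Sv = J/kg (equivalent dose = energy per mass),
    = m²·s⁻².
Combining: Sv·mol⁻¹ = (m²·s⁻²) · mol⁻¹ = m²·s⁻²·mol⁻¹.

m²·s⁻²·mol⁻¹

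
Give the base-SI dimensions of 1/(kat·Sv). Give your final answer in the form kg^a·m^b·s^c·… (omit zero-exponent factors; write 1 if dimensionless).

m⁻²·s³·mol⁻¹

kat = mol/s = s⁻¹·mol (catalytic activity).
So kat⁻¹ = s·mol⁻¹.
Sv = J/kg (equivalent dose = energy per mass),
    = m²·s⁻².
So Sv⁻¹ = m⁻²·s².
Combining: kat⁻¹·Sv⁻¹ = (s·mol⁻¹) · (m⁻²·s²) = m⁻²·s³·mol⁻¹.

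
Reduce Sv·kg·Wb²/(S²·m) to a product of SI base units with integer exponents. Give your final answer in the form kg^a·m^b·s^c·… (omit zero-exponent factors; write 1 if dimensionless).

S = 1/Ω (conductance is reciprocal resistance),
    = kg⁻¹·m⁻²·s³·A².
So S⁻² = kg²·m⁴·s⁻⁶·A⁻⁴.
Sv = J/kg (equivalent dose = energy per mass),
    = m²·s⁻².
Wb = V·s (flux: a volt is a weber per second),
    = kg·m²·s⁻²·A⁻¹.
So Wb² = kg²·m⁴·s⁻⁴·A⁻².
Combining: S⁻²·Sv·kg·m⁻¹·Wb² = (kg²·m⁴·s⁻⁶·A⁻⁴) · (m²·s⁻²) · kg · m⁻¹ · (kg²·m⁴·s⁻⁴·A⁻²) = kg⁵·m⁹·s⁻¹²·A⁻⁶.

kg⁵·m⁹·s⁻¹²·A⁻⁶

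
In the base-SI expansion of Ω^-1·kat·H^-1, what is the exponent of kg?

Ω = V/A (resistance = voltage per current),
    = kg·m²·s⁻³·A⁻².
So Ω⁻¹ = kg⁻¹·m⁻²·s³·A².
kat = mol/s = s⁻¹·mol (catalytic activity).
H = Wb/A (inductance = flux per current),
    = kg·m²·s⁻²·A⁻².
So H⁻¹ = kg⁻¹·m⁻²·s²·A².
Combining: Ω⁻¹·kat·H⁻¹ = (kg⁻¹·m⁻²·s³·A²) · (s⁻¹·mol) · (kg⁻¹·m⁻²·s²·A²) = kg⁻²·m⁻⁴·s⁴·A⁴·mol.
The exponent of kg is -2.

-2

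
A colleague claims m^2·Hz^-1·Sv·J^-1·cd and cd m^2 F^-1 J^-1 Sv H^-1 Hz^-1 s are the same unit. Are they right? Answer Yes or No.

No

Left side:
  Hz = 1/s = s⁻¹ (frequency is cycles per second).
  So Hz⁻¹ = s.
  Sv = J/kg (equivalent dose = energy per mass),
      = m²·s⁻².
  J = N·m (work = force × distance),
      = kg·m²·s⁻².
  So J⁻¹ = kg⁻¹·m⁻²·s².
  Combining: m²·Hz⁻¹·Sv·J⁻¹·cd = m² · s · (m²·s⁻²) · (kg⁻¹·m⁻²·s²) · cd = kg⁻¹·m²·s·cd.
Right side:
  F = C/V (capacitance = charge per voltage),
      = A·s/(kg·m²·s⁻³·A⁻¹) (substituting C and V),
      = kg⁻¹·m⁻²·s⁴·A².
  So F⁻¹ = kg·m²·s⁻⁴·A⁻².
  J = N·m (work = force × distance),
      = kg·m²·s⁻².
  So J⁻¹ = kg⁻¹·m⁻²·s².
  Sv = J/kg (equivalent dose = energy per mass),
      = m²·s⁻².
  H = Wb/A (inductance = flux per current),
      = kg·m²·s⁻²·A⁻².
  So H⁻¹ = kg⁻¹·m⁻²·s²·A².
  Hz = 1/s = s⁻¹ (frequency is cycles per second).
  So Hz⁻¹ = s.
  Combining: cd·m²·F⁻¹·J⁻¹·Sv·H⁻¹·Hz⁻¹·s = cd · m² · (kg·m²·s⁻⁴·A⁻²) · (kg⁻¹·m⁻²·s²) · (m²·s⁻²) · (kg⁻¹·m⁻²·s²·A²) · s · s = kg⁻¹·m²·cd.
Left is kg⁻¹·m²·s·cd; right is kg⁻¹·m²·cd — different.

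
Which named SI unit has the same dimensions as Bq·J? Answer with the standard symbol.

W

Bq = 1/s = s⁻¹ (activity is decays per second).
J = N·m (work = force × distance),
    = kg·m²·s⁻².
Combining: Bq·J = s⁻¹ · (kg·m²·s⁻²) = kg·m²·s⁻³.
kg·m²·s⁻³ is the base-SI form of the watt.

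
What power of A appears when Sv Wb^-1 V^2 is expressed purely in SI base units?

-1

Sv = m²·s⁻².
Wb = kg·m²·s⁻²·A⁻¹.
So Wb⁻¹ = kg⁻¹·m⁻²·s²·A.
V = kg·m²·s⁻³·A⁻¹.
So V² = kg²·m⁴·s⁻⁶·A⁻².
Combining: Sv·Wb⁻¹·V² = (m²·s⁻²) · (kg⁻¹·m⁻²·s²·A) · (kg²·m⁴·s⁻⁶·A⁻²) = kg·m⁴·s⁻⁶·A⁻¹.
The exponent of A is -1.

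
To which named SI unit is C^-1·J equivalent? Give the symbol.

V

C = s·A.
So C⁻¹ = s⁻¹·A⁻¹.
J = kg·m²·s⁻².
Combining: C⁻¹·J = (s⁻¹·A⁻¹) · (kg·m²·s⁻²) = kg·m²·s⁻³·A⁻¹.
kg·m²·s⁻³·A⁻¹ is the base-SI form of the volt.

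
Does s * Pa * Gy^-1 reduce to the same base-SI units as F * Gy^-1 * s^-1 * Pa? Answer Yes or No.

No

Left side:
  Pa = kg·m⁻¹·s⁻².
  Gy = m²·s⁻².
  So Gy⁻¹ = m⁻²·s².
  Combining: s·Pa·Gy⁻¹ = s · (kg·m⁻¹·s⁻²) · (m⁻²·s²) = kg·m⁻³·s.
Right side:
  F = C/V (capacitance = charge per voltage),
      = A·s/(kg·m²·s⁻³·A⁻¹) (substituting C and V),
      = kg⁻¹·m⁻²·s⁴·A².
  Gy = J/kg (absorbed dose = energy per mass),
      = m²·s⁻².
  So Gy⁻¹ = m⁻²·s².
  Pa = N/m² (pressure = force per area),
      = kg·m⁻¹·s⁻².
  Combining: F·Gy⁻¹·s⁻¹·Pa = (kg⁻¹·m⁻²·s⁴·A²) · (m⁻²·s²) · s⁻¹ · (kg·m⁻¹·s⁻²) = m⁻⁵·s³·A².
Left is kg·m⁻³·s; right is m⁻⁵·s³·A² — different.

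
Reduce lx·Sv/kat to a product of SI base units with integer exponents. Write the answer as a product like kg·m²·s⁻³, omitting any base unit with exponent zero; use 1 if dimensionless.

s⁻¹·mol⁻¹·cd

kat = s⁻¹·mol.
So kat⁻¹ = s·mol⁻¹.
lx = m⁻²·cd.
Sv = m²·s⁻².
Combining: kat⁻¹·lx·Sv = (s·mol⁻¹) · (m⁻²·cd) · (m²·s⁻²) = s⁻¹·mol⁻¹·cd.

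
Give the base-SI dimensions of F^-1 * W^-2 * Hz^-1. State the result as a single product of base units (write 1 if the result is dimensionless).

F = C/V (capacitance = charge per voltage),
    = A·s/(kg·m²·s⁻³·A⁻¹) (substituting C and V),
    = kg⁻¹·m⁻²·s⁴·A².
So F⁻¹ = kg·m²·s⁻⁴·A⁻².
W = J/s (power = energy per time),
    = kg·m²·s⁻³.
So W⁻² = kg⁻²·m⁻⁴·s⁶.
Hz = 1/s = s⁻¹ (frequency is cycles per second).
So Hz⁻¹ = s.
Combining: F⁻¹·W⁻²·Hz⁻¹ = (kg·m²·s⁻⁴·A⁻²) · (kg⁻²·m⁻⁴·s⁶) · s = kg⁻¹·m⁻²·s³·A⁻².

kg⁻¹·m⁻²·s³·A⁻²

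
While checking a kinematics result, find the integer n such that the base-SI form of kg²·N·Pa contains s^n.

N = kg·m/s² = kg·m·s⁻² (force = mass × acceleration).
Pa = N/m² (pressure = force per area),
    = kg·m⁻¹·s⁻².
Combining: kg²·N·Pa = kg² · (kg·m·s⁻²) · (kg·m⁻¹·s⁻²) = kg⁴·s⁻⁴.
The exponent of s is -4.

-4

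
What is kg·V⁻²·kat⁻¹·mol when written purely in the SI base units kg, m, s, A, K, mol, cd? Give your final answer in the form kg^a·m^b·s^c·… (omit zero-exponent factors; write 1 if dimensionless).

V = W/A (potential = power per current),
    = kg·m²·s⁻³·A⁻¹.
So V⁻² = kg⁻²·m⁻⁴·s⁶·A².
kat = mol/s = s⁻¹·mol (catalytic activity).
So kat⁻¹ = s·mol⁻¹.
Combining: kg·V⁻²·kat⁻¹·mol = kg · (kg⁻²·m⁻⁴·s⁶·A²) · (s·mol⁻¹) · mol = kg⁻¹·m⁻⁴·s⁷·A².

kg⁻¹·m⁻⁴·s⁷·A²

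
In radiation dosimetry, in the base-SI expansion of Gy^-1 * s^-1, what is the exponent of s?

Gy = m²·s⁻².
So Gy⁻¹ = m⁻²·s².
Combining: Gy⁻¹·s⁻¹ = (m⁻²·s²) · s⁻¹ = m⁻²·s.
The exponent of s is 1.

1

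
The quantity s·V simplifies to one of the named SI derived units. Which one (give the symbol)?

V = W/A (potential = power per current),
    = kg·m²·s⁻³·A⁻¹.
Combining: s·V = s · (kg·m²·s⁻³·A⁻¹) = kg·m²·s⁻²·A⁻¹.
kg·m²·s⁻²·A⁻¹ is the base-SI form of the weber.

Wb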